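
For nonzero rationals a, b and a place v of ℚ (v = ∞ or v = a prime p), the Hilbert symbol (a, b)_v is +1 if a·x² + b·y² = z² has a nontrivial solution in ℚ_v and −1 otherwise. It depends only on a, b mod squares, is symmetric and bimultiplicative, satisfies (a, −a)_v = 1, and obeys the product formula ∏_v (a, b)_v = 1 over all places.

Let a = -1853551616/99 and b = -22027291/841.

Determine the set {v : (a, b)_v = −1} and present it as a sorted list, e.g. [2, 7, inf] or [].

(a, b) ≡ (-406351, -451) mod (ℚ^×)²; places V = {2, 3, 7, 11, 13, 17, 29, 41, 53, ∞}.
(a,b)_3: α=-2, u≡2; β=0, v≡2 (mod 3); (2|3)=-1, (2|3)=-1; sign (−1)^0·-1^0·-1^-2 = +1.
(a,b)_7: α=2, u≡3; β=0, v≡1 (mod 7); (3|7)=-1, (1|7)=+1; sign (−1)^0·-1^0·+1^2 = +1.
(a,b)_41: α=1, u≡14; β=1, v≡26 (mod 41); (14|41)=-1, (26|41)=-1; sign (−1)^0·-1^1·-1^1 = +1.
(a,b)_29: α=0, u≡17; β=-2, v≡7 (mod 29); (17|29)=-1, (7|29)=+1; sign (−1)^0·-1^-2·+1^0 = +1.
(a,b)_∞: sgn(-406351)=−, sgn(-451)=−, so -1.
(a,b)_17: α=1, u≡8; β=2, v≡16 (mod 17); (8|17)=+1, (16|17)=+1; sign (−1)^0·+1^2·+1^1 = +1.
(a,b)_13: α=0, u≡4; β=2, v≡10 (mod 13); (4|13)=+1, (10|13)=+1; sign (−1)^0·+1^2·+1^0 = +1.
(a,b)_53: α=1, u≡51; β=0, v≡2 (mod 53); (51|53)=-1, (2|53)=-1; sign (−1)^0·-1^0·-1^1 = -1.
(a,b)_2: α=10, β=0; u≡1, v≡5 (mod 8); ε(u)ε(v)=0·0, αω(v)=10·1, βω(u)=0·0; sum ≡ 0  ⇒  +1.
(a,b)_11: α=-1, u≡2; β=1, v≡5 (mod 11); (2|11)=-1, (5|11)=+1; sign (−1)^1·-1^1·+1^-1 = +1.
(-406351, -451 / ℚ) ramifies at {53, ∞}: a division algebra.

[53, inf]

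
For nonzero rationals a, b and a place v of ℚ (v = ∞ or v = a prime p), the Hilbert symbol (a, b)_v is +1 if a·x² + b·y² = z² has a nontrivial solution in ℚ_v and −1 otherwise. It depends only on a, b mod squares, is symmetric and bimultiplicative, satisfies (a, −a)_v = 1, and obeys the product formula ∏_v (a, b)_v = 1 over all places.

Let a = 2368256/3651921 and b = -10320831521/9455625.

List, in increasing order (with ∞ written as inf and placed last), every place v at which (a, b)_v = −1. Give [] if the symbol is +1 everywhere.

(a, b) ≡ (11, -1001) mod (ℚ^×)²; places V = {2, 3, 5, 7, 11, 13, 19, 29, 41, ∞}.
(a,b)_5: α=0, u≡1; β=-4, v≡1 (mod 5); (1|5)=+1, (1|5)=+1; sign (−1)^0·+1^-4·+1^0 = +1.
(a,b)_3: α=-2, u≡2; β=-2, v≡1 (mod 3); (2|3)=-1, (1|3)=+1; sign (−1)^0·-1^-2·+1^-2 = +1.
(a,b)_∞: sgn(11)=+, sgn(-1001)=−, so +1.
(a,b)_7: α=-4, u≡1; β=1, v≡4 (mod 7); (1|7)=+1, (4|7)=+1; sign (−1)^0·+1^1·+1^-4 = +1.
(a,b)_11: α=1, u≡9; β=1, v≡10 (mod 11); (9|11)=+1, (10|11)=-1; sign (−1)^1·+1^1·-1^1 = +1.
(a,b)_41: α=0, u≡26; β=-2, v≡15 (mod 41); (26|41)=-1, (15|41)=-1; sign (−1)^0·-1^-2·-1^0 = +1.
(a,b)_13: α=-2, u≡11; β=5, v≡1 (mod 13); (11|13)=-1, (1|13)=+1; sign (−1)^0·-1^5·+1^-2 = -1.
(a,b)_19: α=0, u≡11; β=2, v≡9 (mod 19); (11|19)=+1, (9|19)=+1; sign (−1)^0·+1^2·+1^0 = +1.
(a,b)_2: α=8, β=0; u≡3, v≡7 (mod 8); ε(u)ε(v)=1·1, αω(v)=8·0, βω(u)=0·1; sum ≡ 1  ⇒  -1.
(a,b)_29: α=2, u≡10; β=0, v≡26 (mod 29); (10|29)=-1, (26|29)=-1; sign (−1)^0·-1^0·-1^2 = +1.
Ram(11, -1001) = {2, 13}; no ℚ_2-point on the conic.

[2, 13]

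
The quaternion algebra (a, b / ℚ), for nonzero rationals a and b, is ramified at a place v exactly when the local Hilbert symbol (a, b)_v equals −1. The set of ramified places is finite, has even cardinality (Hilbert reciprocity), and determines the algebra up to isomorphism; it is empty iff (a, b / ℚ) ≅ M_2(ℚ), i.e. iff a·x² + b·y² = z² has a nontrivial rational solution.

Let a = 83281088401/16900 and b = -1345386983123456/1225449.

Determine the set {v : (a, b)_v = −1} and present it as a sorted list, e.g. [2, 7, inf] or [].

(a, b) ≡ (65569, -127946) mod (ℚ^×)²; places V = {2, 3, 5, 7, 13, 17, 19, 23, 29, 37, 41, ∞}.
(a,b)_41: α=0, u≡8; β=-2, v≡26 (mod 41); (8|41)=+1, (26|41)=-1; sign (−1)^0·+1^-2·-1^0 = +1.
(a,b)_∞: sgn(65569)=+, sgn(-127946)=−, so +1.
(a,b)_3: α=0, u≡1; β=-6, v≡1 (mod 3); (1|3)=+1, (1|3)=+1; sign (−1)^0·+1^-6·+1^0 = +1.
(a,b)_23: α=2, u≡21; β=0, v≡18 (mod 23); (21|23)=-1, (18|23)=+1; sign (−1)^0·-1^0·+1^2 = +1.
(a,b)_17: α=1, u≡9; β=2, v≡8 (mod 17); (9|17)=+1, (8|17)=+1; sign (−1)^0·+1^2·+1^1 = +1.
(a,b)_13: α=-2, u≡12; β=3, v≡1 (mod 13); (12|13)=+1, (1|13)=+1; sign (−1)^0·+1^3·+1^-2 = +1.
(a,b)_2: α=-2, β=9; u≡1, v≡3 (mod 8); ε(u)ε(v)=0·1, αω(v)=-2·1, βω(u)=9·0; sum ≡ 0  ⇒  +1.
(a,b)_19: α=1, u≡10; β=1, v≡5 (mod 19); (10|19)=-1, (5|19)=+1; sign (−1)^1·-1^1·+1^1 = +1.
(a,b)_37: α=0, u≡8; β=1, v≡5 (mod 37); (8|37)=-1, (5|37)=-1; sign (−1)^0·-1^1·-1^0 = -1.
(a,b)_5: α=-2, u≡1; β=0, v≡1 (mod 5); (1|5)=+1, (1|5)=+1; sign (−1)^0·+1^0·+1^-2 = +1.
(a,b)_7: α=5, u≡2; β=1, v≡6 (mod 7); (2|7)=+1, (6|7)=-1; sign (−1)^1·+1^1·-1^5 = +1.
(a,b)_29: α=1, u≡23; β=2, v≡27 (mod 29); (23|29)=+1, (27|29)=-1; sign (−1)^0·+1^2·-1^1 = -1.
Ram(65569, -127946) = {29, 37}; no ℚ_29-point on the conic.

[29, 37]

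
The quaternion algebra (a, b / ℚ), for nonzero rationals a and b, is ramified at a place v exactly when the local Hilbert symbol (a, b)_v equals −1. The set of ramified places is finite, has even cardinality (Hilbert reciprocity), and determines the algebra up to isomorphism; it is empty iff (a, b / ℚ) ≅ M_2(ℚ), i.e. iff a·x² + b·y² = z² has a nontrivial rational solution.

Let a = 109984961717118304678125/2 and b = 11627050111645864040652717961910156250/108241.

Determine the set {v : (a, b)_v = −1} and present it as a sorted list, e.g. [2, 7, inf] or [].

Mod squares: a ≡ 217930, b ≡ 25332890. Check v ∈ {∞, 2, 3, 5, 7, 11, 17, 19, 23, 31, 37, 47, 53}.
v=3: a=3^8·(≡1), b=3^20·(≡2) mod 3; (1|3)=+1, (2|3)=-1; (−1)^{8·20·1}·(+1)^20·(-1)^8 = +1.
v=19: a=19^1·(≡13), b=19^1·(≡5) mod 19; (13|19)=-1, (5|19)=+1; (−1)^{1·1·9}·(-1)^1·(+1)^1 = +1.
v=31: a=31^1·(≡23), b=31^1·(≡3) mod 31; (23|31)=-1, (3|31)=-1; (−1)^{1·1·15}·(-1)^1·(-1)^1 = -1.
v=11: a=11^2·(≡1), b=11^3·(≡10) mod 11; (1|11)=+1, (10|11)=-1; (−1)^{2·3·5}·(+1)^3·(-1)^2 = +1.
v=7: a=7^0·(≡6), b=7^-2·(≡2) mod 7; (6|7)=-1, (2|7)=+1; (−1)^{0·-2·3}·(-1)^-2·(+1)^0 = +1.
v=53: a=53^2·(≡10), b=53^2·(≡5) mod 53; (10|53)=+1, (5|53)=-1; (−1)^{2·2·26}·(+1)^2·(-1)^2 = +1.
v=23: a=23^2·(≡17), b=23^3·(≡16) mod 23; (17|23)=-1, (16|23)=+1; (−1)^{2·3·11}·(-1)^3·(+1)^2 = -1.
v=47: a=47^0·(≡11), b=47^-2·(≡38) mod 47; (11|47)=-1, (38|47)=-1; (−1)^{0·-2·23}·(-1)^-2·(-1)^0 = +1.
v=∞: 217930 > 0 and 25332890 > 0  ⇒  (a,b)_∞ = +1.
v=37: a=37^3·(≡7), b=37^4·(≡36) mod 37; (7|37)=+1, (36|37)=+1; (−1)^{3·4·18}·(+1)^4·(+1)^3 = +1.
v=17: a=17^0·(≡5), b=17^1·(≡8) mod 17; (5|17)=-1, (8|17)=+1; (−1)^{0·1·8}·(-1)^1·(+1)^0 = -1.
v=2: v_2(a)=-1, v_2(b)=1; units ≡ 5, 5 (mod 8); ε·ε+αω+βω = 0·0+-1·1+1·1 ≡ 0  ⇒  (a,b)_2 = +1.
v=5: a=5^5·(≡1), b=5^9·(≡3) mod 5; (1|5)=+1, (3|5)=-1; (−1)^{5·9·2}·(+1)^9·(-1)^5 = -1.
Ram(217930, 25332890) = {5, 17, 23, 31}; no ℚ_5-point on the conic.

[5, 17, 23, 31]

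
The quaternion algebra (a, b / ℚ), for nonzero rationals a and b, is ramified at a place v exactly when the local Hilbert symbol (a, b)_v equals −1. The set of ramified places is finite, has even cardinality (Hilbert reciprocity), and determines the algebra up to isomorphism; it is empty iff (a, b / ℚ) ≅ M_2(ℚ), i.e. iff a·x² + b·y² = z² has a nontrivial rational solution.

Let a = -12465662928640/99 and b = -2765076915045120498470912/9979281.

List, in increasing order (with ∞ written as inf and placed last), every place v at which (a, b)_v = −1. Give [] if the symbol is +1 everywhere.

(a, b) ≡ (-17765, -17) mod (ℚ^×)²; places V = {2, 3, 5, 11, 13, 17, 19, ∞}.
(a,b)_17: α=5, u≡2; β=9, v≡1 (mod 17); (2|17)=+1, (1|17)=+1; sign (−1)^0·+1^9·+1^5 = +1.
(a,b)_2: α=8, β=12; u≡3, v≡7 (mod 8); ε(u)ε(v)=1·1, αω(v)=8·0, βω(u)=12·1; sum ≡ 1  ⇒  -1.
(a,b)_11: α=-1, u≡10; β=2, v≡5 (mod 11); (10|11)=-1, (5|11)=+1; sign (−1)^0·-1^2·+1^-1 = +1.
(a,b)_19: α=3, u≡18; β=6, v≡3 (mod 19); (18|19)=-1, (3|19)=-1; sign (−1)^0·-1^6·-1^3 = -1.
(a,b)_∞: sgn(-17765)=−, sgn(-17)=−, so -1.
(a,b)_5: α=1, u≡3; β=0, v≡3 (mod 5); (3|5)=-1, (3|5)=-1; sign (−1)^0·-1^0·-1^1 = -1.
(a,b)_3: α=-2, u≡1; β=-10, v≡1 (mod 3); (1|3)=+1, (1|3)=+1; sign (−1)^0·+1^-10·+1^-2 = +1.
(a,b)_13: α=0, u≡5; β=-2, v≡3 (mod 13); (5|13)=-1, (3|13)=+1; sign (−1)^0·-1^-2·+1^0 = +1.
Ram(-17765, -17) = {2, 5, 19, ∞}; no ℚ_2-point on the conic.

[2, 5, 19, inf]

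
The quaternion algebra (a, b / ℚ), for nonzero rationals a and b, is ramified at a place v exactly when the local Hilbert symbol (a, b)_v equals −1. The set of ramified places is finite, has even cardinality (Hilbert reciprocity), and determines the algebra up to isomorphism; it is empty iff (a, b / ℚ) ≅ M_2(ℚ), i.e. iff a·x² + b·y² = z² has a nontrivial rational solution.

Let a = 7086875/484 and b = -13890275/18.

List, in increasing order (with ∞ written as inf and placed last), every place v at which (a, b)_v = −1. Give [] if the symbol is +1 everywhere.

(a, b) ≡ (11339, -22678) mod (ℚ^×)²; places V = {2, 3, 5, 7, 11, 17, 23, 29, ∞}.
(a,b)_29: α=1, u≡17; β=1, v≡1 (mod 29); (17|29)=-1, (1|29)=+1; sign (−1)^0·-1^1·+1^1 = -1.
(a,b)_17: α=1, u≡15; β=1, v≡13 (mod 17); (15|17)=+1, (13|17)=+1; sign (−1)^0·+1^1·+1^1 = +1.
(a,b)_∞: sgn(11339)=+, sgn(-22678)=−, so +1.
(a,b)_5: α=4, u≡1; β=2, v≡3 (mod 5); (1|5)=+1, (3|5)=-1; sign (−1)^0·+1^2·-1^4 = +1.
(a,b)_2: α=-2, β=-1; u≡3, v≡5 (mod 8); ε(u)ε(v)=1·0, αω(v)=-2·1, βω(u)=-1·1; sum ≡ 1  ⇒  -1.
(a,b)_7: α=0, u≡5; β=2, v≡1 (mod 7); (5|7)=-1, (1|7)=+1; sign (−1)^0·-1^2·+1^0 = +1.
(a,b)_11: α=-2, u≡1; β=0, v≡9 (mod 11); (1|11)=+1, (9|11)=+1; sign (−1)^0·+1^0·+1^-2 = +1.
(a,b)_3: α=0, u≡2; β=-2, v≡2 (mod 3); (2|3)=-1, (2|3)=-1; sign (−1)^0·-1^-2·-1^0 = +1.
(a,b)_23: α=1, u≡17; β=1, v≡12 (mod 23); (17|23)=-1, (12|23)=+1; sign (−1)^1·-1^1·+1^1 = +1.
(11339, -22678 / ℚ) ramifies at {2, 29}: a division algebra.

[2, 29]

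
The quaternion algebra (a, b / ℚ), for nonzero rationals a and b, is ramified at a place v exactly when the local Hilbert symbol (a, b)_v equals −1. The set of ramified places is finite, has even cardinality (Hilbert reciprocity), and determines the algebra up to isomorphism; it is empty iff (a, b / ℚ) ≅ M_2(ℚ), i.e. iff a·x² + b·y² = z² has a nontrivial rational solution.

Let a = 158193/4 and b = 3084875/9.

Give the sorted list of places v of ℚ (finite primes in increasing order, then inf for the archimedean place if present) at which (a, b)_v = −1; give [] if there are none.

[5, 7, 23, 29, 31, 37]

(a, b) ≡ (217, 123395) mod (ℚ^×)²; places V = {2, 3, 5, 7, 23, 29, 31, 37, ∞}.
(a,b)_31: α=1, u≡28; β=0, v≡21 (mod 31); (28|31)=+1, (21|31)=-1; sign (−1)^0·+1^0·-1^1 = -1.
(a,b)_∞: sgn(217)=+, sgn(123395)=+, so +1.
(a,b)_37: α=0, u≡23; β=1, v≡18 (mod 37); (23|37)=-1, (18|37)=-1; sign (−1)^0·-1^1·-1^0 = -1.
(a,b)_5: α=0, u≡2; β=3, v≡1 (mod 5); (2|5)=-1, (1|5)=+1; sign (−1)^0·-1^3·+1^0 = -1.
(a,b)_29: α=0, u≡14; β=1, v≡10 (mod 29); (14|29)=-1, (10|29)=-1; sign (−1)^0·-1^1·-1^0 = -1.
(a,b)_2: α=-2, β=0; u≡1, v≡3 (mod 8); ε(u)ε(v)=0·1, αω(v)=-2·1, βω(u)=0·0; sum ≡ 0  ⇒  +1.
(a,b)_23: α=0, u≡17; β=1, v≡9 (mod 23); (17|23)=-1, (9|23)=+1; sign (−1)^0·-1^1·+1^0 = -1.
(a,b)_7: α=1, u≡6; β=0, v≡5 (mod 7); (6|7)=-1, (5|7)=-1; sign (−1)^0·-1^0·-1^1 = -1.
(a,b)_3: α=6, u≡1; β=-2, v≡2 (mod 3); (1|3)=+1, (2|3)=-1; sign (−1)^0·+1^-2·-1^6 = +1.
|Ram(217, 123395)| = 6, even; anisotropic at {5, 7, 23, 29, 31, 37}.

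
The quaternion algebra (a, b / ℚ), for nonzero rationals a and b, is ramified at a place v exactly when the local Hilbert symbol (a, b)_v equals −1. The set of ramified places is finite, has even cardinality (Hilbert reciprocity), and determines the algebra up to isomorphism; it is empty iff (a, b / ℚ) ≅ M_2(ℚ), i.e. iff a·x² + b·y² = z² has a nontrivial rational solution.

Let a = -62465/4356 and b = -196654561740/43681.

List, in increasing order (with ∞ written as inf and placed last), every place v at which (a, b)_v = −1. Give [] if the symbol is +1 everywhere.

[7, inf]

Mod squares: a ≡ -65, b ≡ -35. Check v ∈ {∞, 2, 3, 5, 7, 11, 13, 19, 31}.
v=11: a=11^-2·(≡5), b=11^-2·(≡5) mod 11; (5|11)=+1, (5|11)=+1; (−1)^{-2·-2·5}·(+1)^-2·(+1)^-2 = +1.
v=∞: -65 < 0 and -35 < 0  ⇒  (a,b)_∞ = -1.
v=3: a=3^-2·(≡1), b=3^2·(≡1) mod 3; (1|3)=+1, (1|3)=+1; (−1)^{-2·2·1}·(+1)^2·(+1)^-2 = +1.
v=5: a=5^1·(≡2), b=5^1·(≡2) mod 5; (2|5)=-1, (2|5)=-1; (−1)^{1·1·2}·(-1)^1·(-1)^1 = +1.
v=2: v_2(a)=-2, v_2(b)=2; units ≡ 7, 5 (mod 8); ε·ε+αω+βω = 1·0+-2·1+2·0 ≡ 0  ⇒  (a,b)_2 = +1.
v=7: a=7^0·(≡5), b=7^1·(≡1) mod 7; (5|7)=-1, (1|7)=+1; (−1)^{0·1·3}·(-1)^1·(+1)^0 = -1.
v=13: a=13^1·(≡5), b=13^2·(≡1) mod 13; (5|13)=-1, (1|13)=+1; (−1)^{1·2·6}·(-1)^2·(+1)^1 = +1.
v=19: a=19^0·(≡9), b=19^-2·(≡12) mod 19; (9|19)=+1, (12|19)=-1; (−1)^{0·-2·9}·(+1)^-2·(-1)^0 = +1.
v=31: a=31^2·(≡25), b=31^4·(≡15) mod 31; (25|31)=+1, (15|31)=-1; (−1)^{2·4·15}·(+1)^4·(-1)^2 = +1.
(-65, -35 / ℚ) ramifies at {7, ∞}: a division algebra.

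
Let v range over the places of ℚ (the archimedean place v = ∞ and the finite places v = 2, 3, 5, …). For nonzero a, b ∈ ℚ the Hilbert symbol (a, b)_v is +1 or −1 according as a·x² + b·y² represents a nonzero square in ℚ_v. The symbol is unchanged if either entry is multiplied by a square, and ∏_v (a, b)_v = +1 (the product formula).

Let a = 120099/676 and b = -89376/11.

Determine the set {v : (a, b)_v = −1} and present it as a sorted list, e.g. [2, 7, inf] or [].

[2, 19]

(a, b) ≡ (2451, -1254) mod (ℚ^×)²; places V = {2, 3, 7, 11, 13, 19, 43, ∞}.
(a,b)_3: α=1, u≡1; β=1, v≡2 (mod 3); (1|3)=+1, (2|3)=-1; sign (−1)^1·+1^1·-1^1 = +1.
(a,b)_∞: sgn(2451)=+, sgn(-1254)=−, so +1.
(a,b)_43: α=1, u≡36; β=0, v≡41 (mod 43); (36|43)=+1, (41|43)=+1; sign (−1)^0·+1^0·+1^1 = +1.
(a,b)_11: α=0, u≡9; β=-1, v≡10 (mod 11); (9|11)=+1, (10|11)=-1; sign (−1)^0·+1^-1·-1^0 = +1.
(a,b)_7: α=2, u≡2; β=2, v≡6 (mod 7); (2|7)=+1, (6|7)=-1; sign (−1)^0·+1^2·-1^2 = +1.
(a,b)_2: α=-2, β=5; u≡3, v≡5 (mod 8); ε(u)ε(v)=1·0, αω(v)=-2·1, βω(u)=5·1; sum ≡ 1  ⇒  -1.
(a,b)_19: α=1, u≡15; β=1, v≡18 (mod 19); (15|19)=-1, (18|19)=-1; sign (−1)^1·-1^1·-1^1 = -1.
(a,b)_13: α=-2, u≡11; β=0, v≡7 (mod 13); (11|13)=-1, (7|13)=-1; sign (−1)^0·-1^0·-1^-2 = +1.
|Ram(2451, -1254)| = 2, even; anisotropic at {2, 19}.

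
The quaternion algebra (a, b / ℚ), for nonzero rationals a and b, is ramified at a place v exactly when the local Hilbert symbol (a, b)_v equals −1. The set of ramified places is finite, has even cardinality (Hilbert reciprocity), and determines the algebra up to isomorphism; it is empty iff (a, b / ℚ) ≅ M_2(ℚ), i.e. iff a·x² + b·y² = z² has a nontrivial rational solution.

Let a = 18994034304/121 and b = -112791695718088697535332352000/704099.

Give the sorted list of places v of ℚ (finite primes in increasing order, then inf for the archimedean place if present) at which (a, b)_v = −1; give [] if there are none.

[3, 19, 41, 43]

Mod squares: a ≡ 34314, b ≡ -77378070. Check v ∈ {∞, 2, 3, 5, 7, 11, 19, 23, 31, 41, 43}.
v=5: a=5^0·(≡4), b=5^3·(≡1) mod 5; (4|5)=+1, (1|5)=+1; (−1)^{0·3·2}·(+1)^3·(+1)^0 = +1.
v=41: a=41^0·(≡13), b=41^1·(≡31) mod 41; (13|41)=-1, (31|41)=+1; (−1)^{0·1·20}·(-1)^1·(+1)^0 = -1.
v=3: a=3^3·(≡2), b=3^5·(≡2) mod 3; (2|3)=-1, (2|3)=-1; (−1)^{3·5·1}·(-1)^5·(-1)^3 = -1.
v=7: a=7^1·(≡4), b=7^3·(≡3) mod 7; (4|7)=+1, (3|7)=-1; (−1)^{1·3·3}·(+1)^3·(-1)^1 = +1.
v=23: a=23^0·(≡17), b=23^-2·(≡3) mod 23; (17|23)=-1, (3|23)=+1; (−1)^{0·-2·11}·(-1)^-2·(+1)^0 = +1.
v=19: a=19^1·(≡4), b=19^3·(≡7) mod 19; (4|19)=+1, (7|19)=+1; (−1)^{1·3·9}·(+1)^3·(+1)^1 = -1.
v=2: v_2(a)=7, v_2(b)=19; units ≡ 5, 5 (mod 8); ε·ε+αω+βω = 0·0+7·1+19·1 ≡ 0  ⇒  (a,b)_2 = +1.
v=43: a=43^1·(≡9), b=43^3·(≡24) mod 43; (9|43)=+1, (24|43)=+1; (−1)^{1·3·21}·(+1)^3·(+1)^1 = -1.
v=31: a=31^2·(≡18), b=31^4·(≡25) mod 31; (18|31)=+1, (25|31)=+1; (−1)^{2·4·15}·(+1)^4·(+1)^2 = +1.
v=∞: 34314 > 0 and -77378070 < 0  ⇒  (a,b)_∞ = +1.
v=11: a=11^-2·(≡3), b=11^-3·(≡3) mod 11; (3|11)=+1, (3|11)=+1; (−1)^{-2·-3·5}·(+1)^-3·(+1)^-2 = +1.
(34314, -77378070 / ℚ) ramifies at {3, 19, 41, 43}: a division algebra.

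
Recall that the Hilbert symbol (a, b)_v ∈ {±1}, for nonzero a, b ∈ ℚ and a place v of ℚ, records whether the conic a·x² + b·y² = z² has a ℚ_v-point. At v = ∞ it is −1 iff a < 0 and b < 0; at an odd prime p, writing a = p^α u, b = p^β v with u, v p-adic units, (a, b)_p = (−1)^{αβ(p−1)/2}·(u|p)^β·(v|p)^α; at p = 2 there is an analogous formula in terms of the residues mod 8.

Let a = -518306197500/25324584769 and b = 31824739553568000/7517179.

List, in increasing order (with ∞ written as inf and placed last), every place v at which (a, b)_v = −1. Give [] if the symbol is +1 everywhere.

[3, 13, 31, 43]

(a, b) ≡ (-559, 114855) mod (ℚ^×)²; places V = {2, 3, 5, 7, 11, 13, 17, 19, 23, 29, 31, 37, 43, ∞}.
(a,b)_13: α=1, u≡9; β=1, v≡5 (mod 13); (9|13)=+1, (5|13)=-1; sign (−1)^0·+1^1·-1^1 = -1.
(a,b)_11: α=-2, u≡2; β=0, v≡5 (mod 11); (2|11)=-1, (5|11)=+1; sign (−1)^0·-1^0·+1^-2 = +1.
(a,b)_19: α=0, u≡11; β=-1, v≡3 (mod 19); (11|19)=+1, (3|19)=-1; sign (−1)^0·+1^-1·-1^0 = +1.
(a,b)_29: α=2, u≡8; β=2, v≡10 (mod 29); (8|29)=-1, (10|29)=-1; sign (−1)^0·-1^2·-1^2 = +1.
(a,b)_5: α=4, u≡1; β=3, v≡1 (mod 5); (1|5)=+1, (1|5)=+1; sign (−1)^0·+1^3·+1^4 = +1.
(a,b)_17: α=-2, u≡9; β=-2, v≡14 (mod 17); (9|17)=+1, (14|17)=-1; sign (−1)^0·+1^-2·-1^-2 = +1.
(a,b)_23: α=-2, u≡4; β=2, v≡16 (mod 23); (4|23)=+1, (16|23)=+1; sign (−1)^0·+1^2·+1^-2 = +1.
(a,b)_7: α=2, u≡2; β=0, v≡5 (mod 7); (2|7)=+1, (5|7)=-1; sign (−1)^0·+1^0·-1^2 = +1.
(a,b)_∞: sgn(-559)=−, sgn(114855)=+, so +1.
(a,b)_3: α=2, u≡2; β=1, v≡2 (mod 3); (2|3)=-1, (2|3)=-1; sign (−1)^0·-1^1·-1^2 = -1.
(a,b)_37: α=-2, u≡10; β=-2, v≡33 (mod 37); (10|37)=+1, (33|37)=+1; sign (−1)^0·+1^-2·+1^-2 = +1.
(a,b)_31: α=0, u≡6; β=1, v≡16 (mod 31); (6|31)=-1, (16|31)=+1; sign (−1)^0·-1^1·+1^0 = -1.
(a,b)_43: α=1, u≡30; β=2, v≡2 (mod 43); (30|43)=-1, (2|43)=-1; sign (−1)^0·-1^2·-1^1 = -1.
(a,b)_2: α=2, β=8; u≡1, v≡7 (mod 8); ε(u)ε(v)=0·1, αω(v)=2·0, βω(u)=8·0; sum ≡ 0  ⇒  +1.
(-559, 114855 / ℚ) ramifies at {3, 13, 31, 43}: a division algebra.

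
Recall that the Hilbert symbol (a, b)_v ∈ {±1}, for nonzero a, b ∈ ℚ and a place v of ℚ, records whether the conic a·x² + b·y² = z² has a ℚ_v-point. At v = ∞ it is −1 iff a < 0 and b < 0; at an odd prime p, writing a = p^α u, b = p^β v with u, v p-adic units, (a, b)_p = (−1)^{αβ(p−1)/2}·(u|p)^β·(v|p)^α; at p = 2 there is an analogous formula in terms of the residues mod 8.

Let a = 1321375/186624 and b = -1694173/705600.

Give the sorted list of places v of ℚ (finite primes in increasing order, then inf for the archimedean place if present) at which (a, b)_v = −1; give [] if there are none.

[2, 5]

(a, b) ≡ (55, -13) mod (ℚ^×)²; places V = {2, 3, 5, 7, 11, 13, 19, 31, ∞}.
(a,b)_∞: sgn(55)=+, sgn(-13)=−, so +1.
(a,b)_7: α=0, u≡5; β=-2, v≡2 (mod 7); (5|7)=-1, (2|7)=+1; sign (−1)^0·-1^-2·+1^0 = +1.
(a,b)_31: α=2, u≡26; β=0, v≡25 (mod 31); (26|31)=-1, (25|31)=+1; sign (−1)^0·-1^0·+1^2 = +1.
(a,b)_2: α=-8, β=-6; u≡7, v≡3 (mod 8); ε(u)ε(v)=1·1, αω(v)=-8·1, βω(u)=-6·0; sum ≡ 1  ⇒  -1.
(a,b)_13: α=0, u≡9; β=1, v≡9 (mod 13); (9|13)=+1, (9|13)=+1; sign (−1)^0·+1^1·+1^0 = +1.
(a,b)_11: α=1, u≡3; β=0, v≡5 (mod 11); (3|11)=+1, (5|11)=+1; sign (−1)^0·+1^0·+1^1 = +1.
(a,b)_3: α=-6, u≡1; β=-2, v≡2 (mod 3); (1|3)=+1, (2|3)=-1; sign (−1)^0·+1^-2·-1^-6 = +1.
(a,b)_19: α=0, u≡16; β=4, v≡17 (mod 19); (16|19)=+1, (17|19)=+1; sign (−1)^0·+1^4·+1^0 = +1.
(a,b)_5: α=3, u≡4; β=-2, v≡3 (mod 5); (4|5)=+1, (3|5)=-1; sign (−1)^0·+1^-2·-1^3 = -1.
Ram(55, -13) = {2, 5}; no ℚ_2-point on the conic.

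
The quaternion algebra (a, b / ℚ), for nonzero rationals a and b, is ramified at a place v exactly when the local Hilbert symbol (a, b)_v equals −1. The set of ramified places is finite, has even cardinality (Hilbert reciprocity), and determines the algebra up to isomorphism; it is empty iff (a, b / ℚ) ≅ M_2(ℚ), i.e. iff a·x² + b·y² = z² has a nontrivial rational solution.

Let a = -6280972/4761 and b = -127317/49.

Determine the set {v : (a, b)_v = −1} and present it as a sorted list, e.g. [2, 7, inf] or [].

[3, 31, 37, inf]

(a, b) ≡ (-1147, -93) mod (ℚ^×)²; places V = {2, 3, 7, 23, 31, 37, ∞}.
(a,b)_31: α=1, u≡14; β=1, v≡25 (mod 31); (14|31)=+1, (25|31)=+1; sign (−1)^1·+1^1·+1^1 = -1.
(a,b)_3: α=-2, u≡2; β=1, v≡2 (mod 3); (2|3)=-1, (2|3)=-1; sign (−1)^0·-1^1·-1^-2 = -1.
(a,b)_2: α=2, β=0; u≡5, v≡3 (mod 8); ε(u)ε(v)=0·1, αω(v)=2·1, βω(u)=0·1; sum ≡ 0  ⇒  +1.
(a,b)_∞: sgn(-1147)=−, sgn(-93)=−, so -1.
(a,b)_37: α=3, u≡35; β=2, v≡20 (mod 37); (35|37)=-1, (20|37)=-1; sign (−1)^0·-1^2·-1^3 = -1.
(a,b)_23: α=-2, u≡16; β=0, v≡19 (mod 23); (16|23)=+1, (19|23)=-1; sign (−1)^0·+1^0·-1^-2 = +1.
(a,b)_7: α=0, u≡2; β=-2, v≡6 (mod 7); (2|7)=+1, (6|7)=-1; sign (−1)^0·+1^-2·-1^0 = +1.
(-1147, -93 / ℚ) ramifies at {3, 31, 37, ∞}: a division algebra.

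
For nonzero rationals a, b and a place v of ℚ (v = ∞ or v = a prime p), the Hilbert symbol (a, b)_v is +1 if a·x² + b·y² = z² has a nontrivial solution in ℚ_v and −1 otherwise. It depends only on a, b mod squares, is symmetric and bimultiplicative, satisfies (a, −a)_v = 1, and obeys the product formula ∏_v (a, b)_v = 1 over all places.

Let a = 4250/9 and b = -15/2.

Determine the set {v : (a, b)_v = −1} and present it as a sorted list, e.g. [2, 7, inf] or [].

[2, 3]

Mod squares: a ≡ 170, b ≡ -30. Check v ∈ {∞, 2, 3, 5, 17}.
v=2: v_2(a)=1, v_2(b)=-1; units ≡ 5, 1 (mod 8); ε·ε+αω+βω = 0·0+1·0+-1·1 ≡ 1  ⇒  (a,b)_2 = -1.
v=3: a=3^-2·(≡2), b=3^1·(≡2) mod 3; (2|3)=-1, (2|3)=-1; (−1)^{-2·1·1}·(-1)^1·(-1)^-2 = -1.
v=∞: 170 > 0 and -30 < 0  ⇒  (a,b)_∞ = +1.
v=5: a=5^3·(≡1), b=5^1·(≡1) mod 5; (1|5)=+1, (1|5)=+1; (−1)^{3·1·2}·(+1)^1·(+1)^3 = +1.
v=17: a=17^1·(≡7), b=17^0·(≡1) mod 17; (7|17)=-1, (1|17)=+1; (−1)^{1·0·8}·(-1)^0·(+1)^1 = +1.
(170, -30 / ℚ) ramifies at {2, 3}: a division algebra.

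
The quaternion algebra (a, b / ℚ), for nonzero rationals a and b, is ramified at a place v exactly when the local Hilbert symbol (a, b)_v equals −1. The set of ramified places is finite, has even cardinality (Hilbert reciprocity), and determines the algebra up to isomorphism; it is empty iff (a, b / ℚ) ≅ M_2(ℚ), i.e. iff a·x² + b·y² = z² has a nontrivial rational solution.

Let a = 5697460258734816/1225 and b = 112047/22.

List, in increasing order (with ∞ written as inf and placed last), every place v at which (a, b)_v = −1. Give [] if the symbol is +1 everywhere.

[2, 17]

(a, b) ≡ (286, 14586) mod (ℚ^×)²; places V = {2, 3, 5, 7, 11, 13, 17, ∞}.
(a,b)_5: α=-2, u≡4; β=0, v≡1 (mod 5); (4|5)=+1, (1|5)=+1; sign (−1)^0·+1^0·+1^-2 = +1.
(a,b)_3: α=6, u≡1; β=1, v≡2 (mod 3); (1|3)=+1, (2|3)=-1; sign (−1)^0·+1^1·-1^6 = +1.
(a,b)_11: α=3, u≡1; β=-1, v≡6 (mod 11); (1|11)=+1, (6|11)=-1; sign (−1)^1·+1^-1·-1^3 = +1.
(a,b)_2: α=5, β=-1; u≡7, v≡5 (mod 8); ε(u)ε(v)=1·0, αω(v)=5·1, βω(u)=-1·0; sum ≡ 1  ⇒  -1.
(a,b)_7: α=-2, u≡3; β=0, v≡5 (mod 7); (3|7)=-1, (5|7)=-1; sign (−1)^0·-1^0·-1^-2 = +1.
(a,b)_∞: sgn(286)=+, sgn(14586)=+, so +1.
(a,b)_13: α=3, u≡12; β=3, v≡10 (mod 13); (12|13)=+1, (10|13)=+1; sign (−1)^0·+1^3·+1^3 = +1.
(a,b)_17: α=4, u≡12; β=1, v≡16 (mod 17); (12|17)=-1, (16|17)=+1; sign (−1)^0·-1^1·+1^4 = -1.
(286, 14586 / ℚ) ramifies at {2, 17}: a division algebra.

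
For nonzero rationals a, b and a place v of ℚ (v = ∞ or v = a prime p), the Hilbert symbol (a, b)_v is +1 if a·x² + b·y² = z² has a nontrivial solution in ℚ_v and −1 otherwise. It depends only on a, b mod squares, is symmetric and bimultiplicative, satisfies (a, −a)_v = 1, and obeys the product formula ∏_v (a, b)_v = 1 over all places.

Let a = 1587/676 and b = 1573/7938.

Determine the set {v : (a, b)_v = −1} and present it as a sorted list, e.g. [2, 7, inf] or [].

(a, b) ≡ (3, 26) mod (ℚ^×)²; places V = {2, 3, 7, 11, 13, 23, ∞}.
(a,b)_7: α=0, u≡3; β=-2, v≡5 (mod 7); (3|7)=-1, (5|7)=-1; sign (−1)^0·-1^-2·-1^0 = +1.
(a,b)_11: α=0, u≡5; β=2, v≡5 (mod 11); (5|11)=+1, (5|11)=+1; sign (−1)^0·+1^2·+1^0 = +1.
(a,b)_23: α=2, u≡8; β=0, v≡3 (mod 23); (8|23)=+1, (3|23)=+1; sign (−1)^0·+1^0·+1^2 = +1.
(a,b)_13: α=-2, u≡10; β=1, v≡7 (mod 13); (10|13)=+1, (7|13)=-1; sign (−1)^0·+1^1·-1^-2 = +1.
(a,b)_∞: sgn(3)=+, sgn(26)=+, so +1.
(a,b)_2: α=-2, β=-1; u≡3, v≡5 (mod 8); ε(u)ε(v)=1·0, αω(v)=-2·1, βω(u)=-1·1; sum ≡ 1  ⇒  -1.
(a,b)_3: α=1, u≡1; β=-4, v≡2 (mod 3); (1|3)=+1, (2|3)=-1; sign (−1)^0·+1^-4·-1^1 = -1.
|Ram(3, 26)| = 2, even; anisotropic at {2, 3}.

[2, 3]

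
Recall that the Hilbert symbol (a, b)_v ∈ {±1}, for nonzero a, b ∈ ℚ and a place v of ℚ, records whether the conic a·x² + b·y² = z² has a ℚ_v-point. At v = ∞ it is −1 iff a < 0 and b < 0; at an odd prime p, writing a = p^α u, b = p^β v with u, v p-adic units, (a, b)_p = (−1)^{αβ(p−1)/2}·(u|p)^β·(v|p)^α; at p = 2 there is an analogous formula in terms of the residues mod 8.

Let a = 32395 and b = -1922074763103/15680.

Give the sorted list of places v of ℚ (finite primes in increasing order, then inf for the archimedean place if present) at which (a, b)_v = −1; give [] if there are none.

[5, 19, 23, 29]

(a, b) ≡ (32395, -1137235) mod (ℚ^×)²; places V = {2, 3, 5, 7, 11, 17, 19, 23, 29, 31, ∞}.
(a,b)_3: α=0, u≡1; β=4, v≡2 (mod 3); (1|3)=+1, (2|3)=-1; sign (−1)^0·+1^4·-1^0 = +1.
(a,b)_2: α=0, β=-6; u≡3, v≡5 (mod 8); ε(u)ε(v)=1·0, αω(v)=0·1, βω(u)=-6·1; sum ≡ 0  ⇒  +1.
(a,b)_31: α=1, u≡22; β=1, v≡1 (mod 31); (22|31)=-1, (1|31)=+1; sign (−1)^1·-1^1·+1^1 = +1.
(a,b)_29: α=0, u≡2; β=1, v≡16 (mod 29); (2|29)=-1, (16|29)=+1; sign (−1)^0·-1^1·+1^0 = -1.
(a,b)_17: α=0, u≡10; β=2, v≡5 (mod 17); (10|17)=-1, (5|17)=-1; sign (−1)^0·-1^2·-1^0 = +1.
(a,b)_19: α=1, u≡14; β=2, v≡8 (mod 19); (14|19)=-1, (8|19)=-1; sign (−1)^0·-1^2·-1^1 = -1.
(a,b)_∞: sgn(32395)=+, sgn(-1137235)=−, so +1.
(a,b)_5: α=1, u≡4; β=-1, v≡2 (mod 5); (4|5)=+1, (2|5)=-1; sign (−1)^0·+1^-1·-1^1 = -1.
(a,b)_7: α=0, u≡6; β=-2, v≡6 (mod 7); (6|7)=-1, (6|7)=-1; sign (−1)^0·-1^-2·-1^0 = +1.
(a,b)_23: α=0, u≡11; β=1, v≡21 (mod 23); (11|23)=-1, (21|23)=-1; sign (−1)^0·-1^1·-1^0 = -1.
(a,b)_11: α=1, u≡8; β=1, v≡1 (mod 11); (8|11)=-1, (1|11)=+1; sign (−1)^1·-1^1·+1^1 = +1.
|Ram(32395, -1137235)| = 4, even; anisotropic at {5, 19, 23, 29}.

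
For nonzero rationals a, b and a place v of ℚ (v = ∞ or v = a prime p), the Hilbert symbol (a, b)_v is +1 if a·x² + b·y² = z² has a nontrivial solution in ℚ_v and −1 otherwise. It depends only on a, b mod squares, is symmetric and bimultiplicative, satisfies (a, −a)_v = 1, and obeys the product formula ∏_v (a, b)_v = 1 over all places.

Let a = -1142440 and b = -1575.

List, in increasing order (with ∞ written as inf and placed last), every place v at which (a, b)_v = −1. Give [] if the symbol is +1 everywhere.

[5, inf]

Mod squares: a ≡ -10, b ≡ -7. Check v ∈ {∞, 2, 3, 5, 7, 13}.
v=7: a=7^0·(≡2), b=7^1·(≡6) mod 7; (2|7)=+1, (6|7)=-1; (−1)^{0·1·3}·(+1)^1·(-1)^0 = +1.
v=∞: -10 < 0 and -7 < 0  ⇒  (a,b)_∞ = -1.
v=13: a=13^4·(≡12), b=13^0·(≡11) mod 13; (12|13)=+1, (11|13)=-1; (−1)^{4·0·6}·(+1)^0·(-1)^4 = +1.
v=2: v_2(a)=3, v_2(b)=0; units ≡ 3, 1 (mod 8); ε·ε+αω+βω = 1·0+3·0+0·1 ≡ 0  ⇒  (a,b)_2 = +1.
v=3: a=3^0·(≡2), b=3^2·(≡2) mod 3; (2|3)=-1, (2|3)=-1; (−1)^{0·2·1}·(-1)^2·(-1)^0 = +1.
v=5: a=5^1·(≡2), b=5^2·(≡2) mod 5; (2|5)=-1, (2|5)=-1; (−1)^{1·2·2}·(-1)^2·(-1)^1 = -1.
|Ram(-10, -7)| = 2, even; anisotropic at {5, ∞}.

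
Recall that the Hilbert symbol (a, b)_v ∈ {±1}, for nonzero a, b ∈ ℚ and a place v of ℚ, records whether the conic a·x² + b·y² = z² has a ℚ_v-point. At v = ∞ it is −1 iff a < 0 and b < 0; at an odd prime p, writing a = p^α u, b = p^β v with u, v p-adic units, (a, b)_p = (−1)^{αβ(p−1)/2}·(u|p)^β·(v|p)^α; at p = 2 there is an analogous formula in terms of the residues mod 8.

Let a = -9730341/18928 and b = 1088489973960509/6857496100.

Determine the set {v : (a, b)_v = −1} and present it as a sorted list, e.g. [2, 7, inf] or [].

(a, b) ≡ (-26187, 29) mod (ℚ^×)²; places V = {2, 3, 5, 7, 13, 17, 29, 43, ∞}.
(a,b)_13: α=-2, u≡2; β=-4, v≡1 (mod 13); (2|13)=-1, (1|13)=+1; sign (−1)^0·-1^-4·+1^-2 = +1.
(a,b)_2: α=-4, β=-2; u≡5, v≡5 (mod 8); ε(u)ε(v)=0·0, αω(v)=-4·1, βω(u)=-2·1; sum ≡ 0  ⇒  +1.
(a,b)_43: α=1, u≡35; β=2, v≡42 (mod 43); (35|43)=+1, (42|43)=-1; sign (−1)^0·+1^2·-1^1 = -1.
(a,b)_17: α=2, u≡6; β=6, v≡14 (mod 17); (6|17)=-1, (14|17)=-1; sign (−1)^0·-1^6·-1^2 = +1.
(a,b)_5: α=0, u≡3; β=-2, v≡1 (mod 5); (3|5)=-1, (1|5)=+1; sign (−1)^0·-1^-2·+1^0 = +1.
(a,b)_∞: sgn(-26187)=−, sgn(29)=+, so +1.
(a,b)_3: α=3, u≡1; β=0, v≡2 (mod 3); (1|3)=+1, (2|3)=-1; sign (−1)^0·+1^0·-1^3 = -1.
(a,b)_7: α=-1, u≡1; β=-4, v≡4 (mod 7); (1|7)=+1, (4|7)=+1; sign (−1)^0·+1^-4·+1^-1 = +1.
(a,b)_29: α=1, u≡16; β=3, v≡28 (mod 29); (16|29)=+1, (28|29)=+1; sign (−1)^0·+1^3·+1^1 = +1.
(-26187, 29 / ℚ) ramifies at {3, 43}: a division algebra.

[3, 43]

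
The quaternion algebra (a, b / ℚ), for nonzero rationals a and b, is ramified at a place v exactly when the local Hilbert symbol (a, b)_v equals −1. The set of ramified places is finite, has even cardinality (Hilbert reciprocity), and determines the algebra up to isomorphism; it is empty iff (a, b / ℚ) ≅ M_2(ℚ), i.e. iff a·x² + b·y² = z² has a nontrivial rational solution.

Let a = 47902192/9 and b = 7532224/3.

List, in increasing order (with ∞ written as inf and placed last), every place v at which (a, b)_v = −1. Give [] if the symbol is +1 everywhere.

(a, b) ≡ (2993887, 353073) mod (ℚ^×)²; places V = {2, 3, 7, 13, 17, 19, 23, 31, 43, ∞}.
(a,b)_∞: sgn(2993887)=+, sgn(353073)=+, so +1.
(a,b)_2: α=4, β=6; u≡7, v≡1 (mod 8); ε(u)ε(v)=1·0, αω(v)=4·0, βω(u)=6·0; sum ≡ 0  ⇒  +1.
(a,b)_23: α=1, u≡6; β=1, v≡20 (mod 23); (6|23)=+1, (20|23)=-1; sign (−1)^1·+1^1·-1^1 = +1.
(a,b)_43: α=0, u≡7; β=1, v≡24 (mod 43); (7|43)=-1, (24|43)=+1; sign (−1)^0·-1^1·+1^0 = -1.
(a,b)_13: α=1, u≡10; β=0, v≡8 (mod 13); (10|13)=+1, (8|13)=-1; sign (−1)^0·+1^0·-1^1 = -1.
(a,b)_17: α=1, u≡1; β=1, v≡6 (mod 17); (1|17)=+1, (6|17)=-1; sign (−1)^0·+1^1·-1^1 = -1.
(a,b)_19: α=1, u≡17; β=0, v≡18 (mod 19); (17|19)=+1, (18|19)=-1; sign (−1)^0·+1^0·-1^1 = -1.
(a,b)_7: α=0, u≡1; β=1, v≡2 (mod 7); (1|7)=+1, (2|7)=+1; sign (−1)^0·+1^1·+1^0 = +1.
(a,b)_3: α=-2, u≡1; β=-1, v≡1 (mod 3); (1|3)=+1, (1|3)=+1; sign (−1)^0·+1^-1·+1^-2 = +1.
(a,b)_31: α=1, u≡11; β=0, v≡10 (mod 31); (11|31)=-1, (10|31)=+1; sign (−1)^0·-1^0·+1^1 = +1.
|Ram(2993887, 353073)| = 4, even; anisotropic at {13, 17, 19, 43}.

[13, 17, 19, 43]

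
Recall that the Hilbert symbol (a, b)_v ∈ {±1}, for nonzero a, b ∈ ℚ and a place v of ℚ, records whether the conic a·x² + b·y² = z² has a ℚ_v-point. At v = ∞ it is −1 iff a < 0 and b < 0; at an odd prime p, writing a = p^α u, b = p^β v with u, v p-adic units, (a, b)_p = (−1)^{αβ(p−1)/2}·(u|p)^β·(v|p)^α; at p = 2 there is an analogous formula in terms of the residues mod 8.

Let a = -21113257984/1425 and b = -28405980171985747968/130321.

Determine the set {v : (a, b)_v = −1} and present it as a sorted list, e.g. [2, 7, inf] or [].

Mod squares: a ≡ -5187, b ≡ -17. Check v ∈ {∞, 2, 3, 5, 7, 13, 17, 19}.
v=17: a=17^2·(≡16), b=17^5·(≡16) mod 17; (16|17)=+1, (16|17)=+1; (−1)^{2·5·8}·(+1)^5·(+1)^2 = +1.
v=19: a=19^-1·(≡8), b=19^-4·(≡18) mod 19; (8|19)=-1, (18|19)=-1; (−1)^{-1·-4·9}·(-1)^-4·(-1)^-1 = -1.
v=2: v_2(a)=14, v_2(b)=28; units ≡ 5, 7 (mod 8); ε·ε+αω+βω = 0·1+14·0+28·1 ≡ 0  ⇒  (a,b)_2 = +1.
v=5: a=5^-2·(≡3), b=5^0·(≡2) mod 5; (3|5)=-1, (2|5)=-1; (−1)^{-2·0·2}·(-1)^0·(-1)^-2 = +1.
v=13: a=13^1·(≡12), b=13^2·(≡12) mod 13; (12|13)=+1, (12|13)=+1; (−1)^{1·2·6}·(+1)^2·(+1)^1 = +1.
v=7: a=7^3·(≡2), b=7^2·(≡4) mod 7; (2|7)=+1, (4|7)=+1; (−1)^{3·2·3}·(+1)^2·(+1)^3 = +1.
v=3: a=3^-1·(≡2), b=3^2·(≡1) mod 3; (2|3)=-1, (1|3)=+1; (−1)^{-1·2·1}·(-1)^2·(+1)^-1 = +1.
v=∞: -5187 < 0 and -17 < 0  ⇒  (a,b)_∞ = -1.
|Ram(-5187, -17)| = 2, even; anisotropic at {19, ∞}.

[19, inf]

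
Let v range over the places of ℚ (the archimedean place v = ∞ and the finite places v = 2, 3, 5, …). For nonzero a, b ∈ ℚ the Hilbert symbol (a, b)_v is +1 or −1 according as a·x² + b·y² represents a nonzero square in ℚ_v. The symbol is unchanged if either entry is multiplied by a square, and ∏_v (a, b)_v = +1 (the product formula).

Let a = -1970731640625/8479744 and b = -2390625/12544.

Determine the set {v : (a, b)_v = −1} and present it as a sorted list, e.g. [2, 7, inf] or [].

(a, b) ≡ (-33, -17) mod (ℚ^×)²; places V = {2, 3, 5, 7, 11, 13, 17, 23, ∞}.
(a,b)_∞: sgn(-33)=−, sgn(-17)=−, so -1.
(a,b)_17: α=2, u≡4; β=1, v≡9 (mod 17); (4|17)=+1, (9|17)=+1; sign (−1)^0·+1^1·+1^2 = +1.
(a,b)_2: α=-10, β=-8; u≡7, v≡7 (mod 8); ε(u)ε(v)=1·1, αω(v)=-10·0, βω(u)=-8·0; sum ≡ 1  ⇒  -1.
(a,b)_23: α=2, u≡3; β=0, v≡2 (mod 23); (3|23)=+1, (2|23)=+1; sign (−1)^0·+1^0·+1^2 = +1.
(a,b)_3: α=1, u≡1; β=2, v≡1 (mod 3); (1|3)=+1, (1|3)=+1; sign (−1)^0·+1^2·+1^1 = +1.
(a,b)_11: α=1, u≡7; β=0, v≡4 (mod 11); (7|11)=-1, (4|11)=+1; sign (−1)^0·-1^0·+1^1 = +1.
(a,b)_7: α=-2, u≡4; β=-2, v≡2 (mod 7); (4|7)=+1, (2|7)=+1; sign (−1)^0·+1^-2·+1^-2 = +1.
(a,b)_13: α=-2, u≡5; β=0, v≡3 (mod 13); (5|13)=-1, (3|13)=+1; sign (−1)^0·-1^0·+1^-2 = +1.
(a,b)_5: α=8, u≡3; β=6, v≡3 (mod 5); (3|5)=-1, (3|5)=-1; sign (−1)^0·-1^6·-1^8 = +1.
Ram(-33, -17) = {2, ∞}; no ℚ_2-point on the conic.

[2, inf]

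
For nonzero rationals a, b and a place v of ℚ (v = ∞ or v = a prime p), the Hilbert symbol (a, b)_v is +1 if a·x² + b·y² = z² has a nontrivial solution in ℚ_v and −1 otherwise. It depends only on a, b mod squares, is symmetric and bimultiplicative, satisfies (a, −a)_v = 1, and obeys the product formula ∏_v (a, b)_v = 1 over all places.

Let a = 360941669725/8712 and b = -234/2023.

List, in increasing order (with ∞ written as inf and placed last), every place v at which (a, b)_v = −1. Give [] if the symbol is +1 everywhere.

[7, 17]

Mod squares: a ≡ 71162, b ≡ -182. Check v ∈ {∞, 2, 3, 5, 7, 11, 13, 17, 23}.
v=11: a=11^-2·(≡9), b=11^0·(≡3) mod 11; (9|11)=+1, (3|11)=+1; (−1)^{-2·0·5}·(+1)^0·(+1)^-2 = +1.
v=17: a=17^1·(≡9), b=17^-2·(≡3) mod 17; (9|17)=+1, (3|17)=-1; (−1)^{1·-2·8}·(+1)^-2·(-1)^1 = -1.
v=2: v_2(a)=-3, v_2(b)=1; units ≡ 5, 5 (mod 8); ε·ε+αω+βω = 0·0+-3·1+1·1 ≡ 0  ⇒  (a,b)_2 = +1.
v=∞: 71162 > 0 and -182 < 0  ⇒  (a,b)_∞ = +1.
v=7: a=7^5·(≡1), b=7^-1·(≡2) mod 7; (1|7)=+1, (2|7)=+1; (−1)^{5·-1·3}·(+1)^-1·(+1)^5 = -1.
v=13: a=13^3·(≡1), b=13^1·(≡1) mod 13; (1|13)=+1, (1|13)=+1; (−1)^{3·1·6}·(+1)^1·(+1)^3 = +1.
v=23: a=23^1·(≡2), b=23^0·(≡4) mod 23; (2|23)=+1, (4|23)=+1; (−1)^{1·0·11}·(+1)^0·(+1)^1 = +1.
v=5: a=5^2·(≡2), b=5^0·(≡2) mod 5; (2|5)=-1, (2|5)=-1; (−1)^{2·0·2}·(-1)^0·(-1)^2 = +1.
v=3: a=3^-2·(≡2), b=3^2·(≡1) mod 3; (2|3)=-1, (1|3)=+1; (−1)^{-2·2·1}·(-1)^2·(+1)^-2 = +1.
Ram(71162, -182) = {7, 17}; no ℚ_7-point on the conic.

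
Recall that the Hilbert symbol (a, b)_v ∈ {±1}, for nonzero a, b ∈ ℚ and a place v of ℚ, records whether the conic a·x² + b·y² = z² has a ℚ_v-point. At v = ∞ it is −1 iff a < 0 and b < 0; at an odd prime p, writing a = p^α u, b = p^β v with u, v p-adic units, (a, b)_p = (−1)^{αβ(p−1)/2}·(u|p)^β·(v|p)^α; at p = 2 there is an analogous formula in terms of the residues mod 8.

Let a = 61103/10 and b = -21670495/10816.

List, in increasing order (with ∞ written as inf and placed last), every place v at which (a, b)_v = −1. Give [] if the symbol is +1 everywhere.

(a, b) ≡ (12470, -3655) mod (ℚ^×)²; places V = {2, 5, 7, 11, 13, 17, 29, 43, ∞}.
(a,b)_∞: sgn(12470)=+, sgn(-3655)=−, so +1.
(a,b)_2: α=-1, β=-6; u≡3, v≡1 (mod 8); ε(u)ε(v)=1·0, αω(v)=-1·0, βω(u)=-6·1; sum ≡ 0  ⇒  +1.
(a,b)_17: α=0, u≡9; β=1, v≡11 (mod 17); (9|17)=+1, (11|17)=-1; sign (−1)^0·+1^1·-1^0 = +1.
(a,b)_7: α=2, u≡5; β=2, v≡5 (mod 7); (5|7)=-1, (5|7)=-1; sign (−1)^0·-1^2·-1^2 = +1.
(a,b)_5: α=-1, u≡4; β=1, v≡1 (mod 5); (4|5)=+1, (1|5)=+1; sign (−1)^0·+1^1·+1^-1 = +1.
(a,b)_43: α=1, u≡26; β=1, v≡11 (mod 43); (26|43)=-1, (11|43)=+1; sign (−1)^1·-1^1·+1^1 = +1.
(a,b)_29: α=1, u≡28; β=0, v≡13 (mod 29); (28|29)=+1, (13|29)=+1; sign (−1)^0·+1^0·+1^1 = +1.
(a,b)_13: α=0, u≡12; β=-2, v≡2 (mod 13); (12|13)=+1, (2|13)=-1; sign (−1)^0·+1^-2·-1^0 = +1.
(a,b)_11: α=0, u≡2; β=2, v≡6 (mod 11); (2|11)=-1, (6|11)=-1; sign (−1)^0·-1^2·-1^0 = +1.
Every local symbol is +1, so the conic 12470·x² + -3655·y² = z² has ℚ_v-points for all v and hence a ℚ-point; (a, b / ℚ) ≅ M_2(ℚ).

[]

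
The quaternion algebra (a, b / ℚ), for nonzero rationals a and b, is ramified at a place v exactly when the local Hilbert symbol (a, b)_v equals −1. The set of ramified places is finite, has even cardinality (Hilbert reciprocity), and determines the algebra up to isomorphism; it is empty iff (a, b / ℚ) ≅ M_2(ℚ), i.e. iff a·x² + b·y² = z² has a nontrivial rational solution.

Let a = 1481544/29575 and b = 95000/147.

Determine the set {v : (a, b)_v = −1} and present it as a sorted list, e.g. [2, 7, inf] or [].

[3, 19]

(a, b) ≡ (798, 114) mod (ℚ^×)²; places V = {2, 3, 5, 7, 13, 19, ∞}.
(a,b)_7: α=-1, u≡2; β=-2, v≡1 (mod 7); (2|7)=+1, (1|7)=+1; sign (−1)^0·+1^-2·+1^-1 = +1.
(a,b)_13: α=-2, u≡2; β=0, v≡12 (mod 13); (2|13)=-1, (12|13)=+1; sign (−1)^0·-1^0·+1^-2 = +1.
(a,b)_5: α=-2, u≡3; β=4, v≡1 (mod 5); (3|5)=-1, (1|5)=+1; sign (−1)^0·-1^4·+1^-2 = +1.
(a,b)_3: α=3, u≡2; β=-1, v≡2 (mod 3); (2|3)=-1, (2|3)=-1; sign (−1)^1·-1^-1·-1^3 = -1.
(a,b)_2: α=3, β=3; u≡7, v≡1 (mod 8); ε(u)ε(v)=1·0, αω(v)=3·0, βω(u)=3·0; sum ≡ 0  ⇒  +1.
(a,b)_19: α=3, u≡11; β=1, v≡7 (mod 19); (11|19)=+1, (7|19)=+1; sign (−1)^1·+1^1·+1^3 = -1.
(a,b)_∞: sgn(798)=+, sgn(114)=+, so +1.
Ram(798, 114) = {3, 19}; no ℚ_3-point on the conic.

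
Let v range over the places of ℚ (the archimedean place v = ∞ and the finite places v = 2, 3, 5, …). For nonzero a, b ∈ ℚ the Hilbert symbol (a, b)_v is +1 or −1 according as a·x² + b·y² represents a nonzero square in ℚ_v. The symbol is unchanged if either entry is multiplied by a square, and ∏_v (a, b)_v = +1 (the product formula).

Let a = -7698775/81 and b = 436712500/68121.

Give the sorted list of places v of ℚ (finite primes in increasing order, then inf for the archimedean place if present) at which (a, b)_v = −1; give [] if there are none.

[23, 29, 31, 37]

Mod squares: a ≡ -307951, b ≡ 3565. Check v ∈ {∞, 2, 3, 5, 7, 23, 29, 31, 37, 41}.
v=37: a=37^1·(≡23), b=37^0·(≡5) mod 37; (23|37)=-1, (5|37)=-1; (−1)^{1·0·18}·(-1)^0·(-1)^1 = -1.
v=5: a=5^2·(≡4), b=5^5·(≡3) mod 5; (4|5)=+1, (3|5)=-1; (−1)^{2·5·2}·(+1)^5·(-1)^2 = +1.
v=41: a=41^1·(≡36), b=41^0·(≡9) mod 41; (36|41)=+1, (9|41)=+1; (−1)^{1·0·20}·(+1)^0·(+1)^1 = +1.
v=3: a=3^-4·(≡2), b=3^-4·(≡1) mod 3; (2|3)=-1, (1|3)=+1; (−1)^{-4·-4·1}·(-1)^-4·(+1)^-4 = +1.
v=2: v_2(a)=0, v_2(b)=2; units ≡ 1, 5 (mod 8); ε·ε+αω+βω = 0·0+0·1+2·0 ≡ 0  ⇒  (a,b)_2 = +1.
v=23: a=23^0·(≡7), b=23^1·(≡7) mod 23; (7|23)=-1, (7|23)=-1; (−1)^{0·1·11}·(-1)^1·(-1)^0 = -1.
v=29: a=29^1·(≡16), b=29^-2·(≡11) mod 29; (16|29)=+1, (11|29)=-1; (−1)^{1·-2·14}·(+1)^-2·(-1)^1 = -1.
v=∞: -307951 < 0 and 3565 > 0  ⇒  (a,b)_∞ = +1.
v=7: a=7^1·(≡2), b=7^2·(≡4) mod 7; (2|7)=+1, (4|7)=+1; (−1)^{1·2·3}·(+1)^2·(+1)^1 = +1.
v=31: a=31^0·(≡17), b=31^1·(≡21) mod 31; (17|31)=-1, (21|31)=-1; (−1)^{0·1·15}·(-1)^1·(-1)^0 = -1.
Ram(-307951, 3565) = {23, 29, 31, 37}; no ℚ_23-point on the conic.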